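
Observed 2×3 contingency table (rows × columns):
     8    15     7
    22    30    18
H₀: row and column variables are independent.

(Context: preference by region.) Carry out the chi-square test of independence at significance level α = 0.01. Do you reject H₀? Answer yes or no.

Row totals [30, 70], col totals [30, 45, 25], n=100
χ² = (8−9.00)²/9.00 + (15−13.50)²/13.50 + (7−7.50)²/7.50 + (22−21.00)²/21.00 + (30−31.50)²/31.50 + (18−17.50)²/17.50 = 0.4444
df = 2
p-value (upper-tail) = 0.80074
At α=0.01: p ≥ α → fail to reject H₀

reject H₀: no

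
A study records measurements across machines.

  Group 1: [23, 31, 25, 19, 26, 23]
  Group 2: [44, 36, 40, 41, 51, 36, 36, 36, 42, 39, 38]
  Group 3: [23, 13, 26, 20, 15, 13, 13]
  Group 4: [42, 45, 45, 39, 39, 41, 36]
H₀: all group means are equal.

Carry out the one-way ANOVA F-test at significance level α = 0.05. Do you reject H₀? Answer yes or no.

Group means [24.50, 39.91, 17.57, 41.00], grand mean 32.129
SSB = Σnᵢ(x̄ᵢ−x̄)² = 3049.360; SSW = ΣΣ(x−x̄ᵢ)² = 532.123
MSB = 3049.360/3 = 1016.4535; MSW = 532.123/27 = 19.7083
F = MSB/MSW = 51.5750
df = (3, 27)
p-value (upper-tail) = 0.00000
At α=0.05: p < α → reject H₀

reject H₀: yes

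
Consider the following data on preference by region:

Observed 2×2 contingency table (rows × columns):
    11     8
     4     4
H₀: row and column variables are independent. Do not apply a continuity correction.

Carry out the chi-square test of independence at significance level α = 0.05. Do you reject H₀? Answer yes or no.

Row totals [19, 8], col totals [15, 12], n=27
χ² = (11−10.56)²/10.56 + (8−8.44)²/8.44 + (4−4.44)²/4.44 + (4−3.56)²/3.56 = 0.1421
df = 1
p-value (upper-tail) = 0.70620
At α=0.05: p ≥ α → fail to reject H₀

reject H₀: no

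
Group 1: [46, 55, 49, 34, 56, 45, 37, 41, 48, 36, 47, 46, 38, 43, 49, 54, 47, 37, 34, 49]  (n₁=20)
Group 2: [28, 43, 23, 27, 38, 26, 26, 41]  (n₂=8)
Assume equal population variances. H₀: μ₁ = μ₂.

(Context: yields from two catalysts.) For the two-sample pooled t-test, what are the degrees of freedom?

degrees of freedom = 26

df = n₁ + n₂ − 2 = 20 + 8 − 2 = 26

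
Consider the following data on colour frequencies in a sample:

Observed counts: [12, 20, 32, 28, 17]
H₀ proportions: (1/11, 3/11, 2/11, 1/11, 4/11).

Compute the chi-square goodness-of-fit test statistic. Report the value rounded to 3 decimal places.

test statistic = 57.068

n = 109; E_i = n·p_i = [9.91, 29.73, 19.82, 9.91, 39.64]
χ² = (12−9.91)²/9.91 + (20−29.73)²/29.73 + (32−19.82)²/19.82 + (28−9.91)²/9.91 + (17−39.64)²/39.64 = 57.0680
df = 4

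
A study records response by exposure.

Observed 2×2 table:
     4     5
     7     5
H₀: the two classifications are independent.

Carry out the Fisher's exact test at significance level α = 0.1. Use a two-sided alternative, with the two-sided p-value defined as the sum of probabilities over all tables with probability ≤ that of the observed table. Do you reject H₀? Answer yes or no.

Margins: r₁=9, r₂=12, c₁=11, c₂=10, n=21
p_obs = C(9,4)·C(12,7)/C(21,11); sum pmf over tables with pmf ≤ p_obs
p-value (two-sided) = 0.66992
At α=0.1: p ≥ α → fail to reject H₀

reject H₀: no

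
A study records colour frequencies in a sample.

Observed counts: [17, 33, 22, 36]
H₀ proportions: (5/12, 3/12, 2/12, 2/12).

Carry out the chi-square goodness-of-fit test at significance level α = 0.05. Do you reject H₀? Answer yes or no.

reject H₀: yes

n = 108; E_i = n·p_i = [45.00, 27.00, 18.00, 18.00]
χ² = (17−45.00)²/45.00 + (33−27.00)²/27.00 + (22−18.00)²/18.00 + (36−18.00)²/18.00 = 37.6444
df = 3
p-value (upper-tail) = 0.00000
At α=0.05: p < α → reject H₀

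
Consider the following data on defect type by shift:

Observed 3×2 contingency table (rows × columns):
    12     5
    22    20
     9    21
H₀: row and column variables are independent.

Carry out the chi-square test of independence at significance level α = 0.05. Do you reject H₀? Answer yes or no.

reject H₀: yes

Row totals [17, 42, 30], col totals [43, 46], n=89
χ² = (12−8.21)²/8.21 + (5−8.79)²/8.79 + (22−20.29)²/20.29 + (20−21.71)²/21.71 + (9−14.49)²/14.49 + (21−15.51)²/15.51 = 7.6852
df = 2
p-value (upper-tail) = 0.02144
At α=0.05: p < α → reject H₀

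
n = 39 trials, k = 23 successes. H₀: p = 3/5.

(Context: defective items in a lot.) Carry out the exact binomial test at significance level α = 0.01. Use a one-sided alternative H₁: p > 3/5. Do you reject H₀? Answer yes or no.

reject H₀: no

Exact binomial: n=39, k=23, p₀=3/5=0.6000
P(X≥23) from Σ C(n,i)·p₀^i·(1−p₀)^(n−i)
p-value (one-sided, H₁ greater) = 0.61930
At α=0.01: p ≥ α → fail to reject H₀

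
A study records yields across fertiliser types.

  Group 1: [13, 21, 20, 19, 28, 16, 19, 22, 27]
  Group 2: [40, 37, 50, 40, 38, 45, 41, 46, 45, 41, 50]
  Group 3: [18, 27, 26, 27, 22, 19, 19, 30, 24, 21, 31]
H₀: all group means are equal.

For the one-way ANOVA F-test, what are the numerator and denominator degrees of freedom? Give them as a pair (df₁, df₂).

k = 3 groups, N = 31 total
df = (k−1, N−k) = (3−1, 31−3) = (2, 28)

degrees of freedom = [2, 28]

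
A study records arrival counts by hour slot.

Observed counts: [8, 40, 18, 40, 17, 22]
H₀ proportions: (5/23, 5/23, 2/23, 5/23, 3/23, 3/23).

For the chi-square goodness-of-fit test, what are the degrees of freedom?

degrees of freedom = 5

df = k − 1 = 6 − 1 = 5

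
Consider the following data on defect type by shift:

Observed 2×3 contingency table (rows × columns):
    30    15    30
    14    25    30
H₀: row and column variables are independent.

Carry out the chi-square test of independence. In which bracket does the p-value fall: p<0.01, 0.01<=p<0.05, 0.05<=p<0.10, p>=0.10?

Row totals [75, 69], col totals [44, 40, 60], n=144
χ² = (30−22.92)²/22.92 + (15−20.83)²/20.83 + (30−31.25)²/31.25 + (14−21.08)²/21.08 + (25−19.17)²/19.17 + (30−28.75)²/28.75 = 8.0822
df = 2
p-value (upper-tail) = 0.01758
→ bracket: 0.01<=p<0.05

p-value bracket: 0.01<=p<0.05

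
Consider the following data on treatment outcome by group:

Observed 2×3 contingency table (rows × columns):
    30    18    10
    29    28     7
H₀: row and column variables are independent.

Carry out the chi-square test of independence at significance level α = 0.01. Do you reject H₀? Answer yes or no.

Row totals [58, 64], col totals [59, 46, 17], n=122
χ² = (30−28.05)²/28.05 + (18−21.87)²/21.87 + (10−8.08)²/8.08 + (29−30.95)²/30.95 + (28−24.13)²/24.13 + (7−8.92)²/8.92 = 2.4311
df = 2
p-value (upper-tail) = 0.29655
At α=0.01: p ≥ α → fail to reject H₀

reject H₀: no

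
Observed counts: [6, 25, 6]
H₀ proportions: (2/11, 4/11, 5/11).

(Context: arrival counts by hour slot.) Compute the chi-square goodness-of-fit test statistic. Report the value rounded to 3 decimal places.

test statistic = 16.945

n = 37; E_i = n·p_i = [6.73, 13.45, 16.82]
χ² = (6−6.73)²/6.73 + (25−13.45)²/13.45 + (6−16.82)²/16.82 = 16.9446
df = 2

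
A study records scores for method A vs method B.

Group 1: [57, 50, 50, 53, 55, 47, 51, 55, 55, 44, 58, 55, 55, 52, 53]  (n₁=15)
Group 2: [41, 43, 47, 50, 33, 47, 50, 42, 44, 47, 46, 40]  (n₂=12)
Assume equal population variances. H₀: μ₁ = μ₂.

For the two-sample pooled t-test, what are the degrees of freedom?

degrees of freedom = 25

df = n₁ + n₂ − 2 = 15 + 12 − 2 = 25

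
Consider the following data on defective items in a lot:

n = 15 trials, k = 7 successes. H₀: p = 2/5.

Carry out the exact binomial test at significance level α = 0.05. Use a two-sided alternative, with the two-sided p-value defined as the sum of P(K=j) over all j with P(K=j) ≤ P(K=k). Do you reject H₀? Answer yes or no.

reject H₀: no

Exact binomial: n=15, k=7, p₀=2/5=0.4000
P(X=j) = C(n,j)·p₀^j·(1−p₀)^(n−j); p = Σ P(X=j) over j with P(X=j) ≤ P(X=7)
p-value (two-sided) = 0.60746
At α=0.05: p ≥ α → fail to reject H₀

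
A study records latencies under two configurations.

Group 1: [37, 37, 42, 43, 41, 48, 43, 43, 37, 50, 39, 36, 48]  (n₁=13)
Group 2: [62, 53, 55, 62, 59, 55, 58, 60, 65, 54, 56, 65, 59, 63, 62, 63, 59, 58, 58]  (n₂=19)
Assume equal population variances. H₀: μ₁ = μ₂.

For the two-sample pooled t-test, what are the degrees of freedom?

df = n₁ + n₂ − 2 = 13 + 19 − 2 = 30

degrees of freedom = 30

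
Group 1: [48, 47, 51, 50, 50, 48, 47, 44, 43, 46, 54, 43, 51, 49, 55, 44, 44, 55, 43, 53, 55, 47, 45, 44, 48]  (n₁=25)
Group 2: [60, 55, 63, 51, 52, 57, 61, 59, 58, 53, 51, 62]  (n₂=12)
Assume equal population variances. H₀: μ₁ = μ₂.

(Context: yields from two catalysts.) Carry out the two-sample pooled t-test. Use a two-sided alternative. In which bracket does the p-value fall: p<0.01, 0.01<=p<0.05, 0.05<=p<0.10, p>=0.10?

x̄₁=48.160, s₁=4.028, n₁=25
x̄₂=56.833, s₂=4.345, n₂=12
s_p² = [24·4.028² + 11·4.345²]/35 = 17.0579
SE = √(s_p²·(1/25+1/12)) = 1.4505
t = (48.160−56.833)/1.4505 = -5.9797
df = 35
p-value (two-sided) = 0.00000
→ bracket: p<0.01

p-value bracket: p<0.01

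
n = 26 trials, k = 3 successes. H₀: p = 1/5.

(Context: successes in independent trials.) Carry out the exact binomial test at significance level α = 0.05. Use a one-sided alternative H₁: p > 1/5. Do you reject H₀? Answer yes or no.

reject H₀: no

Exact binomial: n=26, k=3, p₀=1/5=0.2000
P(X≥3) from Σ C(n,i)·p₀^i·(1−p₀)^(n−i)
p-value (one-sided, H₁ greater) = 0.91594
At α=0.05: p ≥ α → fail to reject H₀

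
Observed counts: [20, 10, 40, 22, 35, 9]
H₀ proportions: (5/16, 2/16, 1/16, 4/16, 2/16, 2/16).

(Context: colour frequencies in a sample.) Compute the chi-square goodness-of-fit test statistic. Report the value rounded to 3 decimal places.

test statistic = 158.588

n = 136; E_i = n·p_i = [42.50, 17.00, 8.50, 34.00, 17.00, 17.00]
χ² = (20−42.50)²/42.50 + (10−17.00)²/17.00 + (40−8.50)²/8.50 + (22−34.00)²/34.00 + (35−17.00)²/17.00 + (9−17.00)²/17.00 = 158.5882
df = 5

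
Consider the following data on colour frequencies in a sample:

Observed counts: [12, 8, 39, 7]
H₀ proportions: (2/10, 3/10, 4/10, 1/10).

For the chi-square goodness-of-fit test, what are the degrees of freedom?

df = k − 1 = 4 − 1 = 3

degrees of freedom = 3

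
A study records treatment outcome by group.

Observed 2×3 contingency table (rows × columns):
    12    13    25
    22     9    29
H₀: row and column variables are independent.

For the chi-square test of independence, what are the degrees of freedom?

df = (r−1)(c−1) = (2−1)·(3−1) = 2

degrees of freedom = 2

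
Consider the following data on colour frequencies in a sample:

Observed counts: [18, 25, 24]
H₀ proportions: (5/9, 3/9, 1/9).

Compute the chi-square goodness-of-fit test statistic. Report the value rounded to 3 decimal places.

test statistic = 47.063

n = 67; E_i = n·p_i = [37.22, 22.33, 7.44]
χ² = (18−37.22)²/37.22 + (25−22.33)²/22.33 + (24−7.44)²/7.44 = 47.0627
df = 2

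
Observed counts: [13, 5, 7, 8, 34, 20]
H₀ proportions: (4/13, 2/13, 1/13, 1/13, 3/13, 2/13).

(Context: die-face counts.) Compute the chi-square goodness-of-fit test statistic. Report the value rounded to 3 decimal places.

n = 87; E_i = n·p_i = [26.77, 13.38, 6.69, 6.69, 20.08, 13.38]
χ² = (13−26.77)²/26.77 + (5−13.38)²/13.38 + (7−6.69)²/6.69 + (8−6.69)²/6.69 + (34−20.08)²/20.08 + (20−13.38)²/13.38 = 25.5297
df = 5

test statistic = 25.530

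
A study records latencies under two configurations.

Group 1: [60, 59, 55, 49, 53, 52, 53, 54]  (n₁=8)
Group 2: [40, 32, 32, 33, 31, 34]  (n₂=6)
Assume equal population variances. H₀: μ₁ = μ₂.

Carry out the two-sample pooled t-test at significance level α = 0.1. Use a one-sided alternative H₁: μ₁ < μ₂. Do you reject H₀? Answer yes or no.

x̄₁=54.375, s₁=3.623, n₁=8
x̄₂=33.667, s₂=3.266, n₂=6
s_p² = [7·3.623² + 5·3.266²]/12 = 12.1007
SE = √(s_p²·(1/8+1/6)) = 1.8787
t = (54.375−33.667)/1.8787 = 11.0229
df = 12
p-value (one-sided, H₁ less) = 1.00000
At α=0.1: p ≥ α → fail to reject H₀

reject H₀: no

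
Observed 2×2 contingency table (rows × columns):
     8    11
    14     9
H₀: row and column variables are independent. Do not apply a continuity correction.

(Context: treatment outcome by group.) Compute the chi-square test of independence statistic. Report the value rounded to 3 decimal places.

Row totals [19, 23], col totals [22, 20], n=42
χ² = (8−9.95)²/9.95 + (11−9.05)²/9.05 + (14−12.05)²/12.05 + (9−10.95)²/10.95 = 1.4687
df = 1

test statistic = 1.469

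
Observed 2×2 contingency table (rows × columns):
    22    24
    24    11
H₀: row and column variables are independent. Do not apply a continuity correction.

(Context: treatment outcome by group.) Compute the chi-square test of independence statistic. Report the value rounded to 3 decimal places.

test statistic = 3.486

Row totals [46, 35], col totals [46, 35], n=81
χ² = (22−26.12)²/26.12 + (24−19.88)²/19.88 + (24−19.88)²/19.88 + (11−15.12)²/15.12 = 3.4860
df = 1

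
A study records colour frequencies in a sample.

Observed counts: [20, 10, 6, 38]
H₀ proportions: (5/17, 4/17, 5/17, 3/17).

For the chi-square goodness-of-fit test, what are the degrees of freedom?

degrees of freedom = 3

df = k − 1 = 4 − 1 = 3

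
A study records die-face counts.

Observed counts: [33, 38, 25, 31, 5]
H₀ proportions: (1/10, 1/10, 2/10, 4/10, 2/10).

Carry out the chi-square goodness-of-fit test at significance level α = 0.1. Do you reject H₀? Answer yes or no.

reject H₀: yes

n = 132; E_i = n·p_i = [13.20, 13.20, 26.40, 52.80, 26.40]
χ² = (33−13.20)²/13.20 + (38−13.20)²/13.20 + (25−26.40)²/26.40 + (31−52.80)²/52.80 + (5−26.40)²/26.40 = 102.7159
df = 4
p-value (upper-tail) = 0.00000
At α=0.1: p < α → reject H₀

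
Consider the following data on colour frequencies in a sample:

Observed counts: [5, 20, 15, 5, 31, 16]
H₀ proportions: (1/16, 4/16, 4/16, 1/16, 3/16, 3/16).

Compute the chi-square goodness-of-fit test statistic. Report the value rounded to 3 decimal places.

n = 92; E_i = n·p_i = [5.75, 23.00, 23.00, 5.75, 17.25, 17.25]
χ² = (5−5.75)²/5.75 + (20−23.00)²/23.00 + (15−23.00)²/23.00 + (5−5.75)²/5.75 + (31−17.25)²/17.25 + (16−17.25)²/17.25 = 14.4203
df = 5

test statistic = 14.420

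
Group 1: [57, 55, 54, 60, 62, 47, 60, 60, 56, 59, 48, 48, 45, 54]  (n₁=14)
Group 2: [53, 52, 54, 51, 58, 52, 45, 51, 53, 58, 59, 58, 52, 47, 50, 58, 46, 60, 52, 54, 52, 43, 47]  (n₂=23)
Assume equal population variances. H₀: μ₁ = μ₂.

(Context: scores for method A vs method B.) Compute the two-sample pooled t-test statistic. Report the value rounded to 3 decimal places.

x̄₁=54.643, s₁=5.597, n₁=14
x̄₂=52.391, s₂=4.698, n₂=23
s_p² = [13·5.597² + 22·4.698²]/35 = 25.5055
SE = √(s_p²·(1/14+1/23)) = 1.7119
t = (54.643−52.391)/1.7119 = 1.3152
df = 35

test statistic = 1.315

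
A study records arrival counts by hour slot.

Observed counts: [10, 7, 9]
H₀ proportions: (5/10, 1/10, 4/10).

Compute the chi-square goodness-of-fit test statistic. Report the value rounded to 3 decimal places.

n = 26; E_i = n·p_i = [13.00, 2.60, 10.40]
χ² = (10−13.00)²/13.00 + (7−2.60)²/2.60 + (9−10.40)²/10.40 = 8.3269
df = 2

test statistic = 8.327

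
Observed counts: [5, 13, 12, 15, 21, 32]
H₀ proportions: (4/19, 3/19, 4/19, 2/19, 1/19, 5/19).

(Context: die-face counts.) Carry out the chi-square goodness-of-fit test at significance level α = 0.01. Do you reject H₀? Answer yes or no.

n = 98; E_i = n·p_i = [20.63, 15.47, 20.63, 10.32, 5.16, 25.79]
χ² = (5−20.63)²/20.63 + (13−15.47)²/15.47 + (12−20.63)²/20.63 + (15−10.32)²/10.32 + (21−5.16)²/5.16 + (32−25.79)²/25.79 = 68.1304
df = 5
p-value (upper-tail) = 0.00000
At α=0.01: p < α → reject H₀

reject H₀: yes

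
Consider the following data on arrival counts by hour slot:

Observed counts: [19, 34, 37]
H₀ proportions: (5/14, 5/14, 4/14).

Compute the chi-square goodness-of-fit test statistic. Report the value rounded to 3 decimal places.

test statistic = 10.434

n = 90; E_i = n·p_i = [32.14, 32.14, 25.71]
χ² = (19−32.14)²/32.14 + (34−32.14)²/32.14 + (37−25.71)²/25.71 = 10.4344
df = 2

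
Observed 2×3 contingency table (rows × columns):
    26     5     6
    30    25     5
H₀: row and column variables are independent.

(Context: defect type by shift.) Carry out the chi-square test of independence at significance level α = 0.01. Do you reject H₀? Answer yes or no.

Row totals [37, 60], col totals [56, 30, 11], n=97
χ² = (26−21.36)²/21.36 + (5−11.44)²/11.44 + (6−4.20)²/4.20 + (30−34.64)²/34.64 + (25−18.56)²/18.56 + (5−6.80)²/6.80 = 8.7482
df = 2
p-value (upper-tail) = 0.01260
At α=0.01: p ≥ α → fail to reject H₀

reject H₀: no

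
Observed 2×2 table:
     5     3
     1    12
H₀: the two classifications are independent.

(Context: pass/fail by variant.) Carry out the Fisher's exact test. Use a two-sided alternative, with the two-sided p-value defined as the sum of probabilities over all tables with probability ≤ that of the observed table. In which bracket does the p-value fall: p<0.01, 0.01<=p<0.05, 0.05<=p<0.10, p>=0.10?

p-value bracket: 0.01<=p<0.05

Margins: r₁=8, r₂=13, c₁=6, c₂=15, n=21
p_obs = C(8,5)·C(13,1)/C(21,6); sum pmf over tables with pmf ≤ p_obs
p-value (two-sided) = 0.01393
→ bracket: 0.01<=p<0.05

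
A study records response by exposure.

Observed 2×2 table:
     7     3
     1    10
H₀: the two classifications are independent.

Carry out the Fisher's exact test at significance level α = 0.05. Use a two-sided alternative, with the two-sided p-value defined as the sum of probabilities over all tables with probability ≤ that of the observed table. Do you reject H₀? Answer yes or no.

reject H₀: yes

Margins: r₁=10, r₂=11, c₁=8, c₂=13, n=21
p_obs = C(10,7)·C(11,1)/C(21,8); sum pmf over tables with pmf ≤ p_obs
p-value (two-sided) = 0.00752
At α=0.05: p < α → reject H₀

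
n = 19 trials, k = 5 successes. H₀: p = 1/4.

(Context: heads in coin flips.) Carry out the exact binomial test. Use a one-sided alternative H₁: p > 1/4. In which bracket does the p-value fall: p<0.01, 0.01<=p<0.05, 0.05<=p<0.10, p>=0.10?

Exact binomial: n=19, k=5, p₀=1/4=0.2500
P(X≥5) from Σ C(n,i)·p₀^i·(1−p₀)^(n−i)
p-value (one-sided, H₁ greater) = 0.53458
→ bracket: p>=0.10

p-value bracket: p>=0.10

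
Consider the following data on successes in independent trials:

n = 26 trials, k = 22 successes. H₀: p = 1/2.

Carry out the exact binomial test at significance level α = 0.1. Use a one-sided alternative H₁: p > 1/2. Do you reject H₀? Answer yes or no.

Exact binomial: n=26, k=22, p₀=1/2=0.5000
P(X≥22) from Σ C(n,i)·p₀^i·(1−p₀)^(n−i)
p-value (one-sided, H₁ greater) = 0.00027
At α=0.1: p < α → reject H₀

reject H₀: yes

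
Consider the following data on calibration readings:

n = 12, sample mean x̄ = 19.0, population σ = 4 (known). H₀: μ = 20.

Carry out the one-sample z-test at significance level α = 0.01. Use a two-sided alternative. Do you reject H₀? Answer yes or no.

reject H₀: no

SE = σ/√n = 4/√12 = 1.1547
z = (x̄−μ₀)/SE = (19.0−20)/1.1547 = -0.8660
p-value (two-sided) = 0.38648
At α=0.01: p ≥ α → fail to reject H₀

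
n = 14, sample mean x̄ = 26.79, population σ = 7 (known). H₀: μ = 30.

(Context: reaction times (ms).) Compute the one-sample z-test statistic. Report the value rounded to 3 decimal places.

SE = σ/√n = 7/√14 = 1.8708
z = (x̄−μ₀)/SE = (26.79−30)/1.8708 = -1.7158

test statistic = -1.716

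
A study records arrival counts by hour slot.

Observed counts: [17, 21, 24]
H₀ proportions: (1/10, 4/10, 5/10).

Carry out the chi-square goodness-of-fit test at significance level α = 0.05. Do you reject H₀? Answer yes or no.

reject H₀: yes

n = 62; E_i = n·p_i = [6.20, 24.80, 31.00]
χ² = (17−6.20)²/6.20 + (21−24.80)²/24.80 + (24−31.00)²/31.00 = 20.9758
df = 2
p-value (upper-tail) = 0.00003
At α=0.05: p < α → reject H₀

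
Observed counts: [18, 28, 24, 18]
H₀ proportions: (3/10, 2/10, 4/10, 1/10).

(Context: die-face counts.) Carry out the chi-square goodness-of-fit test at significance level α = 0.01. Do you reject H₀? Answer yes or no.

n = 88; E_i = n·p_i = [26.40, 17.60, 35.20, 8.80]
χ² = (18−26.40)²/26.40 + (28−17.60)²/17.60 + (24−35.20)²/35.20 + (18−8.80)²/8.80 = 22.0000
df = 3
p-value (upper-tail) = 0.00007
At α=0.01: p < α → reject H₀

reject H₀: yes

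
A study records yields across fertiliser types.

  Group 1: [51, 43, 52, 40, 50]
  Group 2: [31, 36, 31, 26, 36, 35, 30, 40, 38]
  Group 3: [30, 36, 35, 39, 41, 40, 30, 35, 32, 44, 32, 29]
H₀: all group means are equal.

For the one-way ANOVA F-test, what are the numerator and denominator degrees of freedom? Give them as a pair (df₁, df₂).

degrees of freedom = [2, 23]

k = 3 groups, N = 26 total
df = (k−1, N−k) = (3−1, 26−3) = (2, 23)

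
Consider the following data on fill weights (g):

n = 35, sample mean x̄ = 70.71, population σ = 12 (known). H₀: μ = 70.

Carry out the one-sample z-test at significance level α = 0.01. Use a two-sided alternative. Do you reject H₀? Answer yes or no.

SE = σ/√n = 12/√35 = 2.0284
z = (x̄−μ₀)/SE = (70.71−70)/2.0284 = 0.3500
p-value (two-sided) = 0.72631
At α=0.01: p ≥ α → fail to reject H₀

reject H₀: no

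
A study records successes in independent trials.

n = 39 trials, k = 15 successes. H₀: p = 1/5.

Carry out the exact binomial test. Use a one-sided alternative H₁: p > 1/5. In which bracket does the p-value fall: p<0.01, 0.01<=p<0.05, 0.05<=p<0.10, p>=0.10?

Exact binomial: n=39, k=15, p₀=1/5=0.2000
P(X≥15) from Σ C(n,i)·p₀^i·(1−p₀)^(n−i)
p-value (one-sided, H₁ greater) = 0.00605
→ bracket: p<0.01

p-value bracket: p<0.01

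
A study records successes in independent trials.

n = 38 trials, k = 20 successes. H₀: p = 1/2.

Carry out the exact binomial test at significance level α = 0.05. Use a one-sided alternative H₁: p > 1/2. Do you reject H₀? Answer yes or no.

Exact binomial: n=38, k=20, p₀=1/2=0.5000
P(X≥20) from Σ C(n,i)·p₀^i·(1−p₀)^(n−i)
p-value (one-sided, H₁ greater) = 0.43571
At α=0.05: p ≥ α → fail to reject H₀

reject H₀: no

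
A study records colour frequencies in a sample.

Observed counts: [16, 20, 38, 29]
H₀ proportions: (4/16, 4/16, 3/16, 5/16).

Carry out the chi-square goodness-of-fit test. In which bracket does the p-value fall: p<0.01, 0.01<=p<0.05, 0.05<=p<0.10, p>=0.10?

n = 103; E_i = n·p_i = [25.75, 25.75, 19.31, 32.19]
χ² = (16−25.75)²/25.75 + (20−25.75)²/25.75 + (38−19.31)²/19.31 + (29−32.19)²/32.19 = 23.3741
df = 3
p-value (upper-tail) = 0.00003
→ bracket: p<0.01

p-value bracket: p<0.01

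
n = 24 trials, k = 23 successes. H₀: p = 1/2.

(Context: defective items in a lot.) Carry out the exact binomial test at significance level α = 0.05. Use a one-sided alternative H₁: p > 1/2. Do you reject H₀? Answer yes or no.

reject H₀: yes

Exact binomial: n=24, k=23, p₀=1/2=0.5000
P(X≥23) from Σ C(n,i)·p₀^i·(1−p₀)^(n−i)
p-value (one-sided, H₁ greater) = 0.00000
At α=0.05: p < α → reject H₀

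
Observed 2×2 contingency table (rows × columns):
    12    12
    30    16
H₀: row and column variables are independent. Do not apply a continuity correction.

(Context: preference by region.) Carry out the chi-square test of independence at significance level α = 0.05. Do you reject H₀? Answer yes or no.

reject H₀: no

Row totals [24, 46], col totals [42, 28], n=70
χ² = (12−14.40)²/14.40 + (12−9.60)²/9.60 + (30−27.60)²/27.60 + (16−18.40)²/18.40 = 1.5217
df = 1
p-value (upper-tail) = 0.21736
At α=0.05: p ≥ α → fail to reject H₀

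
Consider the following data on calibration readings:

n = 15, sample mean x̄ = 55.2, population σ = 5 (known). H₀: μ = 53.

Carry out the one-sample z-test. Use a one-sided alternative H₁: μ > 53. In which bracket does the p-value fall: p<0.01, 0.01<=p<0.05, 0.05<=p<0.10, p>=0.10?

SE = σ/√n = 5/√15 = 1.2910
z = (x̄−μ₀)/SE = (55.2−53)/1.2910 = 1.7041
p-value (one-sided, H₁ greater) = 0.04418
→ bracket: 0.01<=p<0.05

p-value bracket: 0.01<=p<0.05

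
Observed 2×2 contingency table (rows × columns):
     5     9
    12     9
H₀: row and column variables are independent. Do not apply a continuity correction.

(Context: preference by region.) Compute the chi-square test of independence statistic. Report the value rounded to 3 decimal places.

test statistic = 1.544

Row totals [14, 21], col totals [17, 18], n=35
χ² = (5−6.80)²/6.80 + (9−7.20)²/7.20 + (12−10.20)²/10.20 + (9−10.80)²/10.80 = 1.5441
df = 1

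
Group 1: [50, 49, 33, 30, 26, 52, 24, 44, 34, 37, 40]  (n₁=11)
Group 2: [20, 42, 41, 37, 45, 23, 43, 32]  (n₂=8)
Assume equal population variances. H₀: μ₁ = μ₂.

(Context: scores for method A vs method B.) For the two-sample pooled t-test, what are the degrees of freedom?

degrees of freedom = 17

df = n₁ + n₂ − 2 = 11 + 8 − 2 = 17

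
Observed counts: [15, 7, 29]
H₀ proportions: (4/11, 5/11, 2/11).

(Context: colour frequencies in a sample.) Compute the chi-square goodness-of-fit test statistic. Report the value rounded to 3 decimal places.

test statistic = 53.942

n = 51; E_i = n·p_i = [18.55, 23.18, 9.27]
χ² = (15−18.55)²/18.55 + (7−23.18)²/23.18 + (29−9.27)²/9.27 = 53.9422
df = 2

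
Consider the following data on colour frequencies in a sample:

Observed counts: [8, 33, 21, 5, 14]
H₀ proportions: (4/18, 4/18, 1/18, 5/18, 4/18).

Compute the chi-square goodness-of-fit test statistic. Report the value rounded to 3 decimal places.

n = 81; E_i = n·p_i = [18.00, 18.00, 4.50, 22.50, 18.00]
χ² = (8−18.00)²/18.00 + (33−18.00)²/18.00 + (21−4.50)²/4.50 + (5−22.50)²/22.50 + (14−18.00)²/18.00 = 93.0556
df = 4

test statistic = 93.056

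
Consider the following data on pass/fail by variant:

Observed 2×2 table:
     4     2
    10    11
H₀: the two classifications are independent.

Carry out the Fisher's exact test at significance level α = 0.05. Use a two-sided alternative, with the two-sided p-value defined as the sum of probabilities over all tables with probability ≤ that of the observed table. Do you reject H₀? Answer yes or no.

reject H₀: no

Margins: r₁=6, r₂=21, c₁=14, c₂=13, n=27
p_obs = C(6,4)·C(21,10)/C(27,14); sum pmf over tables with pmf ≤ p_obs
p-value (two-sided) = 0.64831
At α=0.05: p ≥ α → fail to reject H₀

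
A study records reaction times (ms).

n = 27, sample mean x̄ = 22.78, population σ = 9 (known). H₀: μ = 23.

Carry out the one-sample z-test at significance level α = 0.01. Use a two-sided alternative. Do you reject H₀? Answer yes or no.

reject H₀: no

SE = σ/√n = 9/√27 = 1.7321
z = (x̄−μ₀)/SE = (22.78−23)/1.7321 = -0.1270
p-value (two-sided) = 0.89893
At α=0.01: p ≥ α → fail to reject H₀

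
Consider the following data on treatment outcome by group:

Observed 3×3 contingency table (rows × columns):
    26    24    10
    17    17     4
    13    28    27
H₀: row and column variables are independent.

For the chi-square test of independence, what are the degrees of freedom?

df = (r−1)(c−1) = (3−1)·(3−1) = 4

degrees of freedom = 4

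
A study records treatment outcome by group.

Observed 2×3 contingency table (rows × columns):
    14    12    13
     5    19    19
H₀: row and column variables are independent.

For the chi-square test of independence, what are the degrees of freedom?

degrees of freedom = 2

df = (r−1)(c−1) = (2−1)·(3−1) = 2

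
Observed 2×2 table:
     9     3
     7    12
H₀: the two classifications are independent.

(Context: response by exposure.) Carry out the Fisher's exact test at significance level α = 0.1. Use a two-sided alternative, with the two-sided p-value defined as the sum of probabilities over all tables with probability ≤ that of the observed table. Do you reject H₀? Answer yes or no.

reject H₀: yes

Margins: r₁=12, r₂=19, c₁=16, c₂=15, n=31
p_obs = C(12,9)·C(19,7)/C(31,16); sum pmf over tables with pmf ≤ p_obs
p-value (two-sided) = 0.06589
At α=0.1: p < α → reject H₀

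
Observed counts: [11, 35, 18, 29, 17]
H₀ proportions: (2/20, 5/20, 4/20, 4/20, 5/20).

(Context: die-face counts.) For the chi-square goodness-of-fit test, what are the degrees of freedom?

degrees of freedom = 4

df = k − 1 = 5 − 1 = 4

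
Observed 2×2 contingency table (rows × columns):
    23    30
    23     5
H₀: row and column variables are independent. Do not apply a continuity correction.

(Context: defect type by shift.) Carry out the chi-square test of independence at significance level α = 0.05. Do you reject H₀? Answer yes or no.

Row totals [53, 28], col totals [46, 35], n=81
χ² = (23−30.10)²/30.10 + (30−22.90)²/22.90 + (23−15.90)²/15.90 + (5−12.10)²/12.10 = 11.2088
df = 1
p-value (upper-tail) = 0.00081
At α=0.05: p < α → reject H₀

reject H₀: yes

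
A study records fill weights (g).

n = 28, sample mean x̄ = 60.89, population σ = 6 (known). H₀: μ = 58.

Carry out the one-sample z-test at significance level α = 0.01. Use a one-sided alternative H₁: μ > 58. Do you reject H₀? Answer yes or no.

SE = σ/√n = 6/√28 = 1.1339
z = (x̄−μ₀)/SE = (60.89−58)/1.1339 = 2.5487
p-value (one-sided, H₁ greater) = 0.00541
At α=0.01: p < α → reject H₀

reject H₀: yes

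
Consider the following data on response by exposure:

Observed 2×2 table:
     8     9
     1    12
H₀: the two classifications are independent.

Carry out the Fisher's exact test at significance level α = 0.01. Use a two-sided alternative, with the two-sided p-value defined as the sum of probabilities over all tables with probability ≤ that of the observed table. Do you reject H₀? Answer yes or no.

Margins: r₁=17, r₂=13, c₁=9, c₂=21, n=30
p_obs = C(17,8)·C(13,1)/C(30,9); sum pmf over tables with pmf ≤ p_obs
p-value (two-sided) = 0.04168
At α=0.01: p ≥ α → fail to reject H₀

reject H₀: no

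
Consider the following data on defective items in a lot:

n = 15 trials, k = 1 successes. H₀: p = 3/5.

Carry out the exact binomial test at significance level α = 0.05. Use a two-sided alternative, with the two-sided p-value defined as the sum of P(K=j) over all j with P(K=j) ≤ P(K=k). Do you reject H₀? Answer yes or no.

Exact binomial: n=15, k=1, p₀=3/5=0.6000
P(X=j) = C(n,j)·p₀^j·(1−p₀)^(n−j); p = Σ P(X=j) over j with P(X=j) ≤ P(X=1)
p-value (two-sided) = 0.00003
At α=0.05: p < α → reject H₀

reject H₀: yes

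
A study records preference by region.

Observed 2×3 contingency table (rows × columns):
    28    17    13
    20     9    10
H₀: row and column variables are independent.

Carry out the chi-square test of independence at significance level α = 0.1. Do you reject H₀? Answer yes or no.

Row totals [58, 39], col totals [48, 26, 23], n=97
χ² = (28−28.70)²/28.70 + (17−15.55)²/15.55 + (13−13.75)²/13.75 + (20−19.30)²/19.30 + (9−10.45)²/10.45 + (10−9.25)²/9.25 = 0.4831
df = 2
p-value (upper-tail) = 0.78543
At α=0.1: p ≥ α → fail to reject H₀

reject H₀: no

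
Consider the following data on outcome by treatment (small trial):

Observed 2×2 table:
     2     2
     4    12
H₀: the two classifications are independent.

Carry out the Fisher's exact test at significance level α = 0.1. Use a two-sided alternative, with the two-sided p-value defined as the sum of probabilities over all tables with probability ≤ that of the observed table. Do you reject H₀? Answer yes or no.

reject H₀: no

Margins: r₁=4, r₂=16, c₁=6, c₂=14, n=20
p_obs = C(4,2)·C(16,4)/C(20,6); sum pmf over tables with pmf ≤ p_obs
p-value (two-sided) = 0.54923
At α=0.1: p ≥ α → fail to reject H₀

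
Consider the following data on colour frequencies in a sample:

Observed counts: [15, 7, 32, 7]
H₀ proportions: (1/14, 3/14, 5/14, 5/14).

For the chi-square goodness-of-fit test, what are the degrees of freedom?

degrees of freedom = 3

df = k − 1 = 4 − 1 = 3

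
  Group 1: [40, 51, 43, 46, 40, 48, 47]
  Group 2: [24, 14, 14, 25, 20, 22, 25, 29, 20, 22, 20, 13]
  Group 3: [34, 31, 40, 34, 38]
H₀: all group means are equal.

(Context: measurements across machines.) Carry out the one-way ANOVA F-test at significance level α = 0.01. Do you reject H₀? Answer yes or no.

Group means [45.00, 20.67, 35.40], grand mean 30.833
SSB = Σnᵢ(x̄ᵢ−x̄)² = 2749.467; SSW = ΣΣ(x−x̄ᵢ)² = 425.867
MSB = 2749.467/2 = 1374.7333; MSW = 425.867/21 = 20.2794
F = MSB/MSW = 67.7898
df = (2, 21)
p-value (upper-tail) = 0.00000
At α=0.01: p < α → reject H₀

reject H₀: yes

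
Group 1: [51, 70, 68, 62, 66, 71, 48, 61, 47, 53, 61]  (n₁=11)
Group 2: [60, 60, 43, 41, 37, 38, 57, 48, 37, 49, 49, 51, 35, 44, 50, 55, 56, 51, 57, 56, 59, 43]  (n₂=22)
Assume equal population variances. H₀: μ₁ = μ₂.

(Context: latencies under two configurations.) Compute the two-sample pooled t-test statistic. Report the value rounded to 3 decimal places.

x̄₁=59.818, s₁=8.773, n₁=11
x̄₂=48.909, s₂=8.106, n₂=22
s_p² = [10·8.773² + 21·8.106²]/31 = 69.3372
SE = √(s_p²·(1/11+1/22)) = 3.0749
t = (59.818−48.909)/3.0749 = 3.5478
df = 31

test statistic = 3.548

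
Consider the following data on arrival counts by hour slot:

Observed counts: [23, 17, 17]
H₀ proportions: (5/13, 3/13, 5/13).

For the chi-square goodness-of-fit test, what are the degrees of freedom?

degrees of freedom = 2

df = k − 1 = 3 − 1 = 2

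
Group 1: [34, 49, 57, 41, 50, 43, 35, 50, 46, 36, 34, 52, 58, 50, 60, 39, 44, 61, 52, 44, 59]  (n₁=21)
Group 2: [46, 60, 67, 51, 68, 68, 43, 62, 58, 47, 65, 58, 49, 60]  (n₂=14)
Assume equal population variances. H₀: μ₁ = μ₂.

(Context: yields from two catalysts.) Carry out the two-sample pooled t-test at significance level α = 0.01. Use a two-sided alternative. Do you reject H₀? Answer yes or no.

reject H₀: yes

x̄₁=47.333, s₁=8.794, n₁=21
x̄₂=57.286, s₂=8.624, n₂=14
s_p² = [20·8.794² + 13·8.624²]/33 = 76.1674
SE = √(s_p²·(1/21+1/14)) = 3.0112
t = (47.333−57.286)/3.0112 = -3.3051
df = 33
p-value (two-sided) = 0.00229
At α=0.01: p < α → reject H₀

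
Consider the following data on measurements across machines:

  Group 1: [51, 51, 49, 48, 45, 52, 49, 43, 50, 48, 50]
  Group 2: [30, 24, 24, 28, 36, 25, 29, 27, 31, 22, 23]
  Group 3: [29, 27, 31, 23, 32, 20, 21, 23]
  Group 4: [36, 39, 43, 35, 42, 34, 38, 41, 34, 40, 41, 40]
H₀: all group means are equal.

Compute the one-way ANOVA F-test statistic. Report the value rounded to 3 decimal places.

test statistic = 89.335

Group means [48.73, 27.18, 25.75, 38.58], grand mean 35.810
SSB = Σnᵢ(x̄ᵢ−x̄)² = 3556.241; SSW = ΣΣ(x−x̄ᵢ)² = 504.235
MSB = 3556.241/3 = 1185.4138; MSW = 504.235/38 = 13.2693
F = MSB/MSW = 89.3348
df = (3, 38)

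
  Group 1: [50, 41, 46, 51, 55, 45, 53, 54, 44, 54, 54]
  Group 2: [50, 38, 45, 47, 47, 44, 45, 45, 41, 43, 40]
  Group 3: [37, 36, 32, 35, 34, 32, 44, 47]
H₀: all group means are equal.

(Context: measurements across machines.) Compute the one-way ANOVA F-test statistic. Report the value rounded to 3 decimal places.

Group means [49.73, 44.09, 37.12], grand mean 44.300
SSB = Σnᵢ(x̄ᵢ−x̄)² = 736.334; SSW = ΣΣ(x−x̄ᵢ)² = 571.966
MSB = 736.334/2 = 368.1670; MSW = 571.966/27 = 21.1839
F = MSB/MSW = 17.3796
df = (2, 27)

test statistic = 17.380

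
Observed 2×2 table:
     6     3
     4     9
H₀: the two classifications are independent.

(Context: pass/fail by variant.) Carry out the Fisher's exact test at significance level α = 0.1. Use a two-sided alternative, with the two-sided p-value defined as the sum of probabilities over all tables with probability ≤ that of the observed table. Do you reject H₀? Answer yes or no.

Margins: r₁=9, r₂=13, c₁=10, c₂=12, n=22
p_obs = C(9,6)·C(13,4)/C(22,10); sum pmf over tables with pmf ≤ p_obs
p-value (two-sided) = 0.19195
At α=0.1: p ≥ α → fail to reject H₀

reject H₀: no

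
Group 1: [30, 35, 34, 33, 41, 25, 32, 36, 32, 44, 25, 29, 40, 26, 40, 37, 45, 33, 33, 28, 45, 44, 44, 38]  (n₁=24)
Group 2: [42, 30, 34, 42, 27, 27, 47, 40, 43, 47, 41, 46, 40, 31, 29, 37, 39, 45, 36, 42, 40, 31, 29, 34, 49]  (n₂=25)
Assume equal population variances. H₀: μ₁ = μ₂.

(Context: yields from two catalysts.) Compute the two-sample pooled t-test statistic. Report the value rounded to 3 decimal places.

x̄₁=35.375, s₁=6.466, n₁=24
x̄₂=37.920, s₂=6.751, n₂=25
s_p² = [23·6.466² + 24·6.751²]/47 = 43.7333
SE = √(s_p²·(1/24+1/25)) = 1.8899
t = (35.375−37.920)/1.8899 = -1.3467
df = 47

test statistic = -1.347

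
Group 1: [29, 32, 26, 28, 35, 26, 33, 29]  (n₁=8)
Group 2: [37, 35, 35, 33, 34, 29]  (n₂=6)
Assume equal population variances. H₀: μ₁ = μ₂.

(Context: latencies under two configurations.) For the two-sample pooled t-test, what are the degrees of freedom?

df = n₁ + n₂ − 2 = 8 + 6 − 2 = 12

degrees of freedom = 12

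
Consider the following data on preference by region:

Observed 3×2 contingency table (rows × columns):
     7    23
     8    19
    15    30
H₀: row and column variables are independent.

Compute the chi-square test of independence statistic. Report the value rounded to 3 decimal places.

Row totals [30, 27, 45], col totals [30, 72], n=102
χ² = (7−8.82)²/8.82 + (23−21.18)²/21.18 + (8−7.94)²/7.94 + (19−19.06)²/19.06 + (15−13.24)²/13.24 + (30−31.76)²/31.76 = 0.8678
df = 2

test statistic = 0.868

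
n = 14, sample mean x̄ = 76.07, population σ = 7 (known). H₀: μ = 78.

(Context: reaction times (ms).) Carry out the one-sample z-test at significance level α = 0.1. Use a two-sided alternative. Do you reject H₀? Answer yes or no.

reject H₀: no

SE = σ/√n = 7/√14 = 1.8708
z = (x̄−μ₀)/SE = (76.07−78)/1.8708 = -1.0316
p-value (two-sided) = 0.30225
At α=0.1: p ≥ α → fail to reject H₀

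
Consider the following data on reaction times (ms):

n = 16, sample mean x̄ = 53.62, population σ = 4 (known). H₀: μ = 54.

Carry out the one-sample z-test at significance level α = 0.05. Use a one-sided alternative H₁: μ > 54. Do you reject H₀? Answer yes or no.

SE = σ/√n = 4/√16 = 1.0000
z = (x̄−μ₀)/SE = (53.62−54)/1.0000 = -0.3800
p-value (one-sided, H₁ greater) = 0.64803
At α=0.05: p ≥ α → fail to reject H₀

reject H₀: no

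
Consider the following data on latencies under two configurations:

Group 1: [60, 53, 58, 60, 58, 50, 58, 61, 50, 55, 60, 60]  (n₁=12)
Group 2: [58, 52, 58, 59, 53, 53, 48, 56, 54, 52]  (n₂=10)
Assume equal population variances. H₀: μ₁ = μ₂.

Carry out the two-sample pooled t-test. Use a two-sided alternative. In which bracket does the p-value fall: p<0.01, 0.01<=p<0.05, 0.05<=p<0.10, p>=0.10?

x̄₁=56.917, s₁=3.965, n₁=12
x̄₂=54.300, s₂=3.433, n₂=10
s_p² = [11·3.965² + 9·3.433²]/20 = 13.9508
SE = √(s_p²·(1/12+1/10)) = 1.5993
t = (56.917−54.300)/1.5993 = 1.6362
df = 20
p-value (two-sided) = 0.11745
→ bracket: p>=0.10

p-value bracket: p>=0.10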